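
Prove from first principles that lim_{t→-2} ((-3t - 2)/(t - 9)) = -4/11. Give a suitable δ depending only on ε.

δ = min(11/2, (121/58)ε)

Let ε > 0. We want δ > 0 with 0 < |t + 2| < δ ⇒ |(-3t - 2)/(t - 9) + 4/11| < ε.
Combining over a common denominator, (-3t - 2)/(t - 9) + 4/11 = [(-3t - 2)·(-11) − 4·(t - 9)] / [(-11)·(t - 9)] = 29(t + 2) / ((-11)(t - 9)).
So |(-3t - 2)/(t - 9) + 4/11| = 29|t + 2| / (11·|t − 9|).
Restrict δ ≤ 11/2. Then |t + 2| < 11/2 gives |t − 9| = |(t + 2) + (-11)| ≥ 11 − 11/2 = 11/2.
Hence |(-3t - 2)/(t - 9) + 4/11| < 29|t + 2|/(11·(11/2)) = (58/121)|t + 2|, which is < ε once |t + 2| < (121/58)ε.
Take δ = min(11/2, (121/58)ε). Then 0 < |t + 2| < δ forces both bounds, so |(-3t - 2)/(t - 9) + 4/11| < ε.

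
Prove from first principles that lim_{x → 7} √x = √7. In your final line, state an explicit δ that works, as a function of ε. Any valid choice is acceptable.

Fix ε > 0. We want δ > 0 such that 0 < |x − 7| < δ implies |√x − √7| < ε.
Multiplying by the conjugate, |√x − √7| = |x − 7|/(√x + √7).
Restrict δ ≤ 7 so that |x − 7| < 7 forces x > 0, and then √x + √7 > √7.
Hence |√x − √7| < |x − 7|/√7, which is < ε once |x − 7| < √7·ε.
Take δ = min(7, √7·ε). If 0 < |x − 7| < δ then x > 0 and |√x − √7| < |x − 7|/√7 < ε.

δ = min(7, √7·ε)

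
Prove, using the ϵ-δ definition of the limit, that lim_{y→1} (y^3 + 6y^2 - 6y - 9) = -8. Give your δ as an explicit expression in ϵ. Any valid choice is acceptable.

δ = min(1, ϵ/19)

Let ϵ > 0 be given. We want δ > 0 such that 0 < |y − 1| < δ implies |(y^3 + 6y^2 - 6y - 9) + 8| < ϵ.
(y^3 + 6y^2 - 6y - 9) + 8 = y^3 + 6y^2 - 6y - 1 = (y − 1)(y^2 + 7y + 1).
So |(y^3 + 6y^2 - 6y - 9) + 8| = |y − 1|·|y^2 + 7y + 1|.
Require δ ≤ 1. Then |y − 1| < 1 gives |y| < 2, and by the triangle inequality |y^2 + 7y + 1| ≤ 2^2 + 7·2 + 1 = 19.
Hence |(y^3 + 6y^2 - 6y - 9) + 8| ≤ 19|y − 1| < ϵ provided |y − 1| < ϵ/19.
Choosing δ = min(1, ϵ/19) ensures both conditions, hence |(y^3 + 6y^2 - 6y - 9) + 8| < ϵ.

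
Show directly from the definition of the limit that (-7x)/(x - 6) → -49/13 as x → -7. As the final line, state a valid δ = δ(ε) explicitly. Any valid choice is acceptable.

Suppose ε > 0. We want δ > 0 with 0 < |x + 7| < δ ⇒ |(-7x)/(x - 6) + 49/13| < ε.
Combining over a common denominator, (-7x)/(x - 6) + 49/13 = [(-7x)·(-13) − 49·(x - 6)] / [(-13)·(x - 6)] = 42(x + 7) / ((-13)(x - 6)).
So |(-7x)/(x - 6) + 49/13| = 42|x + 7| / (13·|x − 6|).
Restrict δ ≤ 13/2. Then |x + 7| < 13/2 gives |x − 6| = |(x + 7) + (-13)| ≥ 13 − 13/2 = 13/2.
Hence |(-7x)/(x - 6) + 49/13| < 42|x + 7|/(13·(13/2)) = (84/169)|x + 7|, which is < ε once |x + 7| < (169/84)ε.
Take δ = min(13/2, (169/84)ε). Then 0 < |x + 7| < δ forces both bounds, so |(-7x)/(x - 6) + 49/13| < ε.

δ = min(13/2, (169/84)ε)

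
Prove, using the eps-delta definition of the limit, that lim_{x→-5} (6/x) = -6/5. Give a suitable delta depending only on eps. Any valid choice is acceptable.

delta = min(5/2, (25/12)eps)

Fix eps > 0. We seek delta > 0 such that 0 < |x + 5| < delta implies |6/x + 6/5| < eps.
|6/x + 6/5| = 6·|-5 − x|/(5·|x|) = 6|x + 5|/(5|x|).
Restrict delta ≤ 5/2. Then |x + 5| < 5/2 gives |x| > 5/2, so 5|x| > 25/2.
Then |6/x + 6/5| < 6|x + 5|/(25/2), which is < eps when |x + 5| < (25/12)eps.
Take delta = min(5/2, (25/12)eps). Then 0 < |x + 5| < delta gives both |x + 5| < 5/2 and |x + 5| < (25/12)eps, so |6/x + 6/5| < eps.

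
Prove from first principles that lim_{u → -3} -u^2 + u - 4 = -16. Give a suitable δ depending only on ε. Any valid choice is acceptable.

δ = min(1, ε/8)

Let ε > 0. We want δ > 0 such that 0 < |u + 3| < δ implies |(-u^2 + u - 4) + 16| < ε.
(-u^2 + u - 4) + 16 = -u^2 + u + 12 = (u + 3)(-u + 4).
So |(-u^2 + u - 4) + 16| = |u + 3|·|-u + 4|.
Require δ ≤ 1. Then |u + 3| < 1 gives |u| < 4, and by the triangle inequality |-u + 4| ≤ 4 + 4 = 8.
Hence |(-u^2 + u - 4) + 16| ≤ 8|u + 3| < ε provided |u + 3| < ε/8.
Choosing δ = min(1, ε/8) ensures both conditions, hence |(-u^2 + u - 4) + 16| < ε.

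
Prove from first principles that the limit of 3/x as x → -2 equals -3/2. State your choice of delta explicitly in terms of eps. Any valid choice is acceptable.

Suppose eps > 0. We seek delta > 0 such that 0 < |x + 2| < delta implies |3/x + 3/2| < eps.
|3/x + 3/2| = 3·|-2 − x|/(2·|x|) = 3|x + 2|/(2|x|).
Restrict delta ≤ 1. Then |x + 2| < 1 gives |x| > 1, so 2|x| > 2.
Then |3/x + 3/2| < 3|x + 2|/2, which is < eps when |x + 2| < (2/3)eps.
Take delta = min(1, (2/3)eps). Then 0 < |x + 2| < delta gives both |x + 2| < 1 and |x + 2| < (2/3)eps, so |3/x + 3/2| < eps.

delta = min(1, (2/3)eps)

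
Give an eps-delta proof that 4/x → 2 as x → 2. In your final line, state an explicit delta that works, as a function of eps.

Let eps > 0 be given. We seek delta > 0 such that 0 < |x − 2| < delta implies |4/x − 2| < eps.
|4/x − 2| = 4·|2 − x|/(2·|x|) = 4|x − 2|/(2|x|).
Require delta ≤ 1 so that |x| > 2 − 1 = 1, hence 2|x| > 2.
Then |4/x − 2| < 4|x − 2|/2, which is < eps when |x − 2| < (1/2)eps.
Take delta = min(1, (1/2)eps). Then 0 < |x − 2| < delta gives both |x − 2| < 1 and |x − 2| < (1/2)eps, so |4/x − 2| < eps.

delta = min(1, (1/2)eps)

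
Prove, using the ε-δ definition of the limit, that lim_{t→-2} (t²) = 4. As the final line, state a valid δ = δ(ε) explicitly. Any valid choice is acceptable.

δ = min(1, ε/5)

Let ε > 0. We seek δ > 0 with 0 < |t + 2| < δ ⇒ |t² − 4| < ε.
Factor: t² − 4 = (t + 2)(t - 2), so |t² − 4| = |t + 2|·|t - 2|.
Restrict δ ≤ 1. Then |t + 2| < 1 gives |t| < 3, so by the triangle inequality |t - 2| ≤ 3 + 2 = 5.
Hence |t² − 4| ≤ 5|t + 2|, which is < ε once |t + 2| < ε/5.
Take δ = min(1, ε/5). If 0 < |t + 2| < δ then both bounds hold and |t² − 4| ≤ 5|t + 2| < 5·(ε/5) = ε.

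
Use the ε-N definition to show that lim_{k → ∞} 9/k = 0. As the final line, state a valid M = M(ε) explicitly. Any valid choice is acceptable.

Let ε > 0. For k ≥ 1, |9/k − 0| = 9/(k) ≤ 9/k.
We need 9/k < ε, i.e. k > 9/ε.
Take M = 9/ε. If k > M then |9/k| ≤ 9/k < ε.

M = 9/ε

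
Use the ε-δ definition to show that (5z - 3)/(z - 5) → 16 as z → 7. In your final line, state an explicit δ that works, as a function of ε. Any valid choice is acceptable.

δ = min(1, (1/11)ε)

Let ε > 0 be given. We want δ > 0 with 0 < |z − 7| < δ ⇒ |(5z - 3)/(z - 5) − 16| < ε.
Combining over a common denominator, (5z - 3)/(z - 5) − 16 = [(5z - 3)·2 − 32·(z - 5)] / [2·(z - 5)] = -22(z − 7) / (2(z - 5)).
So |(5z - 3)/(z - 5) − 16| = 22|z − 7| / (2·|z − 5|).
Restrict δ ≤ 1. Then |z − 7| < 1 gives |z − 5| = |(z − 7) + 2| ≥ 2 − 1 = 1.
Hence |(5z - 3)/(z - 5) − 16| < 22|z − 7|/(2·1) = 11|z − 7|, which is < ε once |z − 7| < (1/11)ε.
Take δ = min(1, (1/11)ε). Then 0 < |z − 7| < δ forces both bounds, so |(5z - 3)/(z - 5) − 16| < ε.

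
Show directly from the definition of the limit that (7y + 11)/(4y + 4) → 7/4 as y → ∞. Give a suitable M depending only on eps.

Let eps > 0. We seek M > 0 such that y > M implies |(7y + 11)/(4y + 4) − (7/4)| < eps.
(7y + 11)/(4y + 4) − (7/4) = (4(7y + 11) − 7(4y + 4)) / (4(4y + 4)) = 16/(4(4y + 4)).
For y > 0 we have 4y + 4 > 4y, so |(7y + 11)/(4y + 4) − (7/4)| = 16/(4(4y + 4)) < 16/(4·4y) = 1/y.
Thus |(7y + 11)/(4y + 4) − (7/4)| < eps whenever y > 1/eps.
Take M = 1/eps. If y > M then |(7y + 11)/(4y + 4) − (7/4)| < 1/y < eps.

M = 1/eps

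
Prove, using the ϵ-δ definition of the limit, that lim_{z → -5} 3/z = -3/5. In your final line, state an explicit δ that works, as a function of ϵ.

Let ϵ > 0 be given. We seek δ > 0 such that 0 < |z + 5| < δ implies |3/z + 3/5| < ϵ.
|3/z + 3/5| = 3·|-5 − z|/(5·|z|) = 3|z + 5|/(5|z|).
Restrict δ ≤ 5/2. Then |z + 5| < 5/2 gives |z| > 5/2, so 5|z| > 25/2.
Then |3/z + 3/5| < 3|z + 5|/(25/2), which is < ϵ when |z + 5| < (25/6)ϵ.
Take δ = min(5/2, (25/6)ϵ). Then 0 < |z + 5| < δ gives both |z + 5| < 5/2 and |z + 5| < (25/6)ϵ, so |3/z + 3/5| < ϵ.

δ = min(5/2, (25/6)ϵ)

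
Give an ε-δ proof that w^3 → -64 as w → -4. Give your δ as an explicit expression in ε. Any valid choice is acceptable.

Fix ε > 0. We seek δ > 0 with 0 < |w + 4| < δ ⇒ |w^3 + 64| < ε.
Factor: w^3 + 64 = (w + 4)(w^2 - 4w + 16), so |w^3 + 64| = |w + 4|·|w^2 - 4w + 16|.
Impose δ ≤ 2 so that |w| < 6; then |w^2 - 4w + 16| ≤ 76.
Hence |w^3 + 64| ≤ 76|w + 4|, which is < ε once |w + 4| < ε/76.
Take δ = min(2, ε/76). If 0 < |w + 4| < δ then both bounds hold and |w^3 + 64| ≤ 76|w + 4| < 76·(ε/76) = ε.

δ = min(2, ε/76)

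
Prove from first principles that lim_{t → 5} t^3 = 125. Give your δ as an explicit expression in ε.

δ = min(1, ε/91)

Suppose ε > 0. We seek δ > 0 with 0 < |t − 5| < δ ⇒ |t^3 − 125| < ε.
Factor: t^3 − 125 = (t − 5)(t^2 + 5t + 25), so |t^3 − 125| = |t − 5|·|t^2 + 5t + 25|.
Restrict δ ≤ 1. Then |t − 5| < 1 gives |t| < 6, so by the triangle inequality |t^2 + 5t + 25| ≤ 6^2 + 5·6 + 25 = 91.
Hence |t^3 − 125| ≤ 91|t − 5|, which is < ε once |t − 5| < ε/91.
Take δ = min(1, ε/91). If 0 < |t − 5| < δ then both bounds hold and |t^3 − 125| ≤ 91|t − 5| < 91·(ε/91) = ε.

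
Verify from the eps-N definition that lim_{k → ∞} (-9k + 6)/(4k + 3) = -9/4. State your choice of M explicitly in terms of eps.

M = (51/16)/eps

Fix eps > 0. For k ≥ 1, |(-9k + 6)/(4k + 3) + 9/4| = |51|/(4(4k + 3)) = 51/(4(4k + 3)).
Since 4k + 3 ≥ 4k for k ≥ 1, this is ≤ 51/(4·4k) = (51/16)/k.
So |(-9k + 6)/(4k + 3) + 9/4| < eps whenever k > (51/16)/eps.
Take M = (51/16)/eps. If k > M then |(-9k + 6)/(4k + 3) + 9/4| ≤ (51/16)/k < eps.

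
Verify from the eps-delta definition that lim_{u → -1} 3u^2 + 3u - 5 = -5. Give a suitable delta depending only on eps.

Let eps > 0. We want delta > 0 such that 0 < |u + 1| < delta implies |(3u^2 + 3u - 5) + 5| < eps.
(3u^2 + 3u - 5) + 5 = 3u^2 + 3u = (u + 1)(3u).
So |(3u^2 + 3u - 5) + 5| = |u + 1|·|3u|.
Assume first that |u + 1| < 2, so |u| < 3. Then |3u| ≤ 3·3 = 9.
Hence |(3u^2 + 3u - 5) + 5| ≤ 9|u + 1| < eps provided |u + 1| < eps/9.
Choosing delta = min(2, eps/9) ensures both conditions, hence |(3u^2 + 3u - 5) + 5| < eps.

delta = min(2, eps/9)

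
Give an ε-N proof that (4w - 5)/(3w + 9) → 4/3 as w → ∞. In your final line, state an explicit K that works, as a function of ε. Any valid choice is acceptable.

Let ε > 0. We seek K > 0 such that w > K implies |(4w - 5)/(3w + 9) − (4/3)| < ε.
(4w - 5)/(3w + 9) − (4/3) = (3(4w - 5) − 4(3w + 9)) / (3(3w + 9)) = -51/(3(3w + 9)).
For w > 0 we have 3w + 9 > 3w, so |(4w - 5)/(3w + 9) − (4/3)| = 51/(3(3w + 9)) < 51/(3·3w) = (17/3)/w.
Thus |(4w - 5)/(3w + 9) − (4/3)| < ε whenever w > (17/3)/ε.
Take K = (17/3)/ε. If w > K then |(4w - 5)/(3w + 9) − (4/3)| < (17/3)/w < ε.

K = (17/3)/ε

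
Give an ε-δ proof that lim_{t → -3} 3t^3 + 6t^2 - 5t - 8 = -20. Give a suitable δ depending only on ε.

δ = min(1, ε/64)

Let ε > 0. We want δ > 0 such that 0 < |t + 3| < δ implies |(3t^3 + 6t^2 - 5t - 8) + 20| < ε.
(3t^3 + 6t^2 - 5t - 8) + 20 = 3t^3 + 6t^2 - 5t + 12 = (t + 3)(3t^2 - 3t + 4).
So |(3t^3 + 6t^2 - 5t - 8) + 20| = |t + 3|·|3t^2 - 3t + 4|.
Require δ ≤ 1. Then |t + 3| < 1 gives |t| < 4, and by the triangle inequality |3t^2 - 3t + 4| ≤ 3·4^2 + 3·4 + 4 = 64.
Hence |(3t^3 + 6t^2 - 5t - 8) + 20| ≤ 64|t + 3| < ε provided |t + 3| < ε/64.
Take δ = min(1, ε/64). Then 0 < |t + 3| < δ gives both |t + 3| < 1 and |t + 3| < ε/64, so |(3t^3 + 6t^2 - 5t - 8) + 20| < ε.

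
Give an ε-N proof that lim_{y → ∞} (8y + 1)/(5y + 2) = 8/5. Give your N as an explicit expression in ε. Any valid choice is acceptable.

N = (11/25)/ε

Suppose ε > 0. We seek N > 0 such that y > N implies |(8y + 1)/(5y + 2) − (8/5)| < ε.
(8y + 1)/(5y + 2) − (8/5) = (5(8y + 1) − 8(5y + 2)) / (5(5y + 2)) = -11/(5(5y + 2)).
For y > 0 we have 5y + 2 > 5y, so |(8y + 1)/(5y + 2) − (8/5)| = 11/(5(5y + 2)) < 11/(5·5y) = (11/25)/y.
Thus |(8y + 1)/(5y + 2) − (8/5)| < ε whenever y > (11/25)/ε.
Take N = (11/25)/ε. If y > N then |(8y + 1)/(5y + 2) − (8/5)| < (11/25)/y < ε.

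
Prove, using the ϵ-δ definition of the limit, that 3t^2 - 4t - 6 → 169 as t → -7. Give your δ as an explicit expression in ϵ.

Let ϵ > 0. We want δ > 0 such that 0 < |t + 7| < δ implies |(3t^2 - 4t - 6) − 169| < ϵ.
(3t^2 - 4t - 6) − 169 = 3t^2 - 4t - 175 = (t + 7)(3t - 25).
So |(3t^2 - 4t - 6) − 169| = |t + 7|·|3t - 25|.
Assume first that |t + 7| < 1, so |t| < 8. Then |3t - 25| ≤ 3·8 + 25 = 49.
Hence |(3t^2 - 4t - 6) − 169| ≤ 49|t + 7| < ϵ provided |t + 7| < ϵ/49.
Take δ = min(1, ϵ/49). Then 0 < |t + 7| < δ gives both |t + 7| < 1 and |t + 7| < ϵ/49, so |(3t^2 - 4t - 6) − 169| < ϵ.

δ = min(1, ϵ/49)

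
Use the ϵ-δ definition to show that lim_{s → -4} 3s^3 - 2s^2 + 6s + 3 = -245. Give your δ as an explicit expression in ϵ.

δ = min(2, ϵ/254)

Fix ϵ > 0. We want δ > 0 such that 0 < |s + 4| < δ implies |(3s^3 - 2s^2 + 6s + 3) + 245| < ϵ.
(3s^3 - 2s^2 + 6s + 3) + 245 = 3s^3 - 2s^2 + 6s + 248 = (s + 4)(3s^2 - 14s + 62).
So |(3s^3 - 2s^2 + 6s + 3) + 245| = |s + 4|·|3s^2 - 14s + 62|.
Require δ ≤ 2. Then |s + 4| < 2 gives |s| < 6, and by the triangle inequality |3s^2 - 14s + 62| ≤ 3·6^2 + 14·6 + 62 = 254.
Hence |(3s^3 - 2s^2 + 6s + 3) + 245| ≤ 254|s + 4| < ϵ provided |s + 4| < ϵ/254.
Take δ = min(2, ϵ/254). Then 0 < |s + 4| < δ gives both |s + 4| < 2 and |s + 4| < ϵ/254, so |(3s^3 - 2s^2 + 6s + 3) + 245| < ϵ.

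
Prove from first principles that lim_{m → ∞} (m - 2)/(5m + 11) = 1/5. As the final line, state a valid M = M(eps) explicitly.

Let eps > 0 be given. For m ≥ 1, |(m - 2)/(5m + 11) − (1/5)| = |-21|/(5(5m + 11)) = 21/(5(5m + 11)).
Since 5m + 11 ≥ 5m for m ≥ 1, this is ≤ 21/(5·5m) = (21/25)/m.
So |(m - 2)/(5m + 11) − (1/5)| < eps whenever m > (21/25)/eps.
Take M = (21/25)/eps. If m > M then |(m - 2)/(5m + 11) − (1/5)| ≤ (21/25)/m < eps.

M = (21/25)/eps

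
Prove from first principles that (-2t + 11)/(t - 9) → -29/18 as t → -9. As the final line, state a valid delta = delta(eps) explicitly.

delta = min(9, (162/7)eps)

Let eps > 0. We want delta > 0 with 0 < |t + 9| < delta ⇒ |(-2t + 11)/(t - 9) + 29/18| < eps.
Combining over a common denominator, (-2t + 11)/(t - 9) + 29/18 = [(-2t + 11)·(-18) − 29·(t - 9)] / [(-18)·(t - 9)] = 7(t + 9) / ((-18)(t - 9)).
So |(-2t + 11)/(t - 9) + 29/18| = 7|t + 9| / (18·|t − 9|).
Restrict delta ≤ 9. Then |t + 9| < 9 gives |t − 9| = |(t + 9) + (-18)| ≥ 18 − 9 = 9.
Hence |(-2t + 11)/(t - 9) + 29/18| < 7|t + 9|/(18·9) = (7/162)|t + 9|, which is < eps once |t + 9| < (162/7)eps.
Take delta = min(9, (162/7)eps). Then 0 < |t + 9| < delta forces both bounds, so |(-2t + 11)/(t - 9) + 29/18| < eps.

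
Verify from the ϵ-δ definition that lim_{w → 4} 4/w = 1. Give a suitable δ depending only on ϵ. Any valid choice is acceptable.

Fix ϵ > 0. We seek δ > 0 such that 0 < |w − 4| < δ implies |4/w − 1| < ϵ.
|4/w − 1| = 4·|4 − w|/(4·|w|) = 4|w − 4|/(4|w|).
Restrict δ ≤ 2. Then |w − 4| < 2 gives |w| > 2, so 4|w| > 8.
Then |4/w − 1| < 4|w − 4|/8, which is < ϵ when |w − 4| < 2ϵ.
Take δ = min(2, 2ϵ). Then 0 < |w − 4| < δ gives both |w − 4| < 2 and |w − 4| < 2ϵ, so |4/w − 1| < ϵ.

δ = min(2, 2ϵ)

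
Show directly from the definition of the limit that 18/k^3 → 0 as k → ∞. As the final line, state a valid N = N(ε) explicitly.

N = (18/ε)^{1/3}

Let ε > 0 be given. For k ≥ 1, |18/k^3 − 0| = 18/k^3.
18/k^3 < ε ⇔ k^3 > 18/ε ⇔ k > (18/ε)^{1/3}.
Take N = (18/ε)^{1/3}. Then k > N implies 18/k^3 < ε.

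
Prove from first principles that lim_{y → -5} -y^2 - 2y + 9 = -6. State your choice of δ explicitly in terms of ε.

δ = min(1, ε/9)

Suppose ε > 0. We want δ > 0 such that 0 < |y + 5| < δ implies |(-y^2 - 2y + 9) + 6| < ε.
(-y^2 - 2y + 9) + 6 = -y^2 - 2y + 15 = (y + 5)(-y + 3).
So |(-y^2 - 2y + 9) + 6| = |y + 5|·|-y + 3|.
Require δ ≤ 1. Then |y + 5| < 1 gives |y| < 6, and by the triangle inequality |-y + 3| ≤ 6 + 3 = 9.
Hence |(-y^2 - 2y + 9) + 6| ≤ 9|y + 5| < ε provided |y + 5| < ε/9.
Choosing δ = min(1, ε/9) ensures both conditions, hence |(-y^2 - 2y + 9) + 6| < ε.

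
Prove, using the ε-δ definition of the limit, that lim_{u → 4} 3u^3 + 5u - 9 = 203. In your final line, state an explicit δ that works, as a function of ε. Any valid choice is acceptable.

Fix ε > 0. We want δ > 0 such that 0 < |u − 4| < δ implies |(3u^3 + 5u - 9) − 203| < ε.
(3u^3 + 5u - 9) − 203 = 3u^3 + 5u - 212 = (u − 4)(3u^2 + 12u + 53).
So |(3u^3 + 5u - 9) − 203| = |u − 4|·|3u^2 + 12u + 53|.
Require δ ≤ 2. Then |u − 4| < 2 gives |u| < 6, and by the triangle inequality |3u^2 + 12u + 53| ≤ 3·6^2 + 12·6 + 53 = 233.
Hence |(3u^3 + 5u - 9) − 203| ≤ 233|u − 4| < ε provided |u − 4| < ε/233.
Choosing δ = min(2, ε/233) ensures both conditions, hence |(3u^3 + 5u - 9) − 203| < ε.

δ = min(2, ε/233)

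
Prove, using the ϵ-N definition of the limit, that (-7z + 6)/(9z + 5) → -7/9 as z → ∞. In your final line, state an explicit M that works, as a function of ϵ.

M = (89/81)/ϵ

Let ϵ > 0 be given. We seek M > 0 such that z > M implies |(-7z + 6)/(9z + 5) + 7/9| < ϵ.
(-7z + 6)/(9z + 5) + 7/9 = (9(-7z + 6) − (-7)(9z + 5)) / (9(9z + 5)) = 89/(9(9z + 5)).
For z > 0 we have 9z + 5 > 9z, so |(-7z + 6)/(9z + 5) + 7/9| = 89/(9(9z + 5)) < 89/(9·9z) = (89/81)/z.
Thus |(-7z + 6)/(9z + 5) + 7/9| < ϵ whenever z > (89/81)/ϵ.
Take M = (89/81)/ϵ. If z > M then |(-7z + 6)/(9z + 5) + 7/9| < (89/81)/z < ϵ.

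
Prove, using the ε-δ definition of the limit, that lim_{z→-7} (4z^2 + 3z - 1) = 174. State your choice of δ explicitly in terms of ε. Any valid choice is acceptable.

δ = min(2, ε/61)

Let ε > 0. We want δ > 0 such that 0 < |z + 7| < δ implies |(4z^2 + 3z - 1) − 174| < ε.
(4z^2 + 3z - 1) − 174 = 4z^2 + 3z - 175 = (z + 7)(4z - 25).
So |(4z^2 + 3z - 1) − 174| = |z + 7|·|4z - 25|.
Assume first that |z + 7| < 2, so |z| < 9. Then |4z - 25| ≤ 4·9 + 25 = 61.
Hence |(4z^2 + 3z - 1) − 174| ≤ 61|z + 7| < ε provided |z + 7| < ε/61.
Choosing δ = min(2, ε/61) ensures both conditions, hence |(4z^2 + 3z - 1) − 174| < ε.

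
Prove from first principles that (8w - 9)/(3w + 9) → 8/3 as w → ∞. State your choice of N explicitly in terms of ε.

Fix ε > 0. We seek N > 0 such that w > N implies |(8w - 9)/(3w + 9) − (8/3)| < ε.
(8w - 9)/(3w + 9) − (8/3) = (3(8w - 9) − 8(3w + 9)) / (3(3w + 9)) = -99/(3(3w + 9)).
For w > 0 we have 3w + 9 > 3w, so |(8w - 9)/(3w + 9) − (8/3)| = 99/(3(3w + 9)) < 99/(3·3w) = 11/w.
Thus |(8w - 9)/(3w + 9) − (8/3)| < ε whenever w > 11/ε.
Take N = 11/ε. If w > N then |(8w - 9)/(3w + 9) − (8/3)| < 11/w < ε.

N = 11/ε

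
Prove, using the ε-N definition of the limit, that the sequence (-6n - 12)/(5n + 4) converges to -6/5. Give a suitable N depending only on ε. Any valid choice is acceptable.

Let ε > 0. For n ≥ 1, |(-6n - 12)/(5n + 4) + 6/5| = |-36|/(5(5n + 4)) = 36/(5(5n + 4)).
Since 5n + 4 ≥ 5n for n ≥ 1, this is ≤ 36/(5·5n) = (36/25)/n.
So |(-6n - 12)/(5n + 4) + 6/5| < ε whenever n > (36/25)/ε.
Take N = (36/25)/ε. If n > N then |(-6n - 12)/(5n + 4) + 6/5| ≤ (36/25)/n < ε.

N = (36/25)/ε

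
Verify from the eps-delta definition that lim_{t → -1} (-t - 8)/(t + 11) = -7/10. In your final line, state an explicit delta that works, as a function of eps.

delta = min(5, (50/3)eps)

Let eps > 0 be given. We want delta > 0 with 0 < |t + 1| < delta ⇒ |(-t - 8)/(t + 11) + 7/10| < eps.
Combining over a common denominator, (-t - 8)/(t + 11) + 7/10 = [(-t - 8)·10 − (-7)·(t + 11)] / [10·(t + 11)] = -3(t + 1) / (10(t + 11)).
So |(-t - 8)/(t + 11) + 7/10| = 3|t + 1| / (10·|t + 11|).
Restrict delta ≤ 5. Then |t + 1| < 5 gives |t + 11| = |(t + 1) + 10| ≥ 10 − 5 = 5.
Hence |(-t - 8)/(t + 11) + 7/10| < 3|t + 1|/(10·5) = (3/50)|t + 1|, which is < eps once |t + 1| < (50/3)eps.
Take delta = min(5, (50/3)eps). Then 0 < |t + 1| < delta forces both bounds, so |(-t - 8)/(t + 11) + 7/10| < eps.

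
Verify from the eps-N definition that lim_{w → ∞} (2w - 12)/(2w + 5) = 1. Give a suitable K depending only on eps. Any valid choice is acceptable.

Let eps > 0 be given. We seek K > 0 such that w > K implies |(2w - 12)/(2w + 5) − 1| < eps.
(2w - 12)/(2w + 5) − 1 = (2(2w - 12) − 2(2w + 5)) / (2(2w + 5)) = -34/(2(2w + 5)).
For w > 0 we have 2w + 5 > 2w, so |(2w - 12)/(2w + 5) − 1| = 34/(2(2w + 5)) < 34/(2·2w) = (17/2)/w.
Thus |(2w - 12)/(2w + 5) − 1| < eps whenever w > (17/2)/eps.
Take K = (17/2)/eps. If w > K then |(2w - 12)/(2w + 5) − 1| < (17/2)/w < eps.

K = (17/2)/eps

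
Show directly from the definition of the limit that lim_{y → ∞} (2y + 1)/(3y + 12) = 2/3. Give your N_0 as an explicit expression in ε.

Let ε > 0 be given. We seek N_0 > 0 such that y > N_0 implies |(2y + 1)/(3y + 12) − (2/3)| < ε.
(2y + 1)/(3y + 12) − (2/3) = (3(2y + 1) − 2(3y + 12)) / (3(3y + 12)) = -21/(3(3y + 12)).
For y > 0 we have 3y + 12 > 3y, so |(2y + 1)/(3y + 12) − (2/3)| = 21/(3(3y + 12)) < 21/(3·3y) = (7/3)/y.
Thus |(2y + 1)/(3y + 12) − (2/3)| < ε whenever y > (7/3)/ε.
Take N_0 = (7/3)/ε. If y > N_0 then |(2y + 1)/(3y + 12) − (2/3)| < (7/3)/y < ε.

N_0 = (7/3)/ε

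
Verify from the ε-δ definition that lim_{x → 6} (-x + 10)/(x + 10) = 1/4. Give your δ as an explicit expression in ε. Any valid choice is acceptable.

δ = min(8, (32/5)ε)

Suppose ε > 0. We want δ > 0 with 0 < |x − 6| < δ ⇒ |(-x + 10)/(x + 10) − (1/4)| < ε.
Combining over a common denominator, (-x + 10)/(x + 10) − (1/4) = [(-x + 10)·16 − 4·(x + 10)] / [16·(x + 10)] = -20(x − 6) / (16(x + 10)).
So |(-x + 10)/(x + 10) − (1/4)| = 20|x − 6| / (16·|x + 10|).
Restrict δ ≤ 8. Then |x − 6| < 8 gives |x + 10| = |(x − 6) + 16| ≥ 16 − 8 = 8.
Hence |(-x + 10)/(x + 10) − (1/4)| < 20|x − 6|/(16·8) = (5/32)|x − 6|, which is < ε once |x − 6| < (32/5)ε.
Take δ = min(8, (32/5)ε). Then 0 < |x − 6| < δ forces both bounds, so |(-x + 10)/(x + 10) − (1/4)| < ε.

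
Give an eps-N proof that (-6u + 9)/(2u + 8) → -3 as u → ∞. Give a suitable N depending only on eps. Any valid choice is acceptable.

N = (33/2)/eps

Let eps > 0. We seek N > 0 such that u > N implies |(-6u + 9)/(2u + 8) + 3| < eps.
(-6u + 9)/(2u + 8) + 3 = (2(-6u + 9) − (-6)(2u + 8)) / (2(2u + 8)) = 66/(2(2u + 8)).
For u > 0 we have 2u + 8 > 2u, so |(-6u + 9)/(2u + 8) + 3| = 66/(2(2u + 8)) < 66/(2·2u) = (33/2)/u.
Thus |(-6u + 9)/(2u + 8) + 3| < eps whenever u > (33/2)/eps.
Take N = (33/2)/eps. If u > N then |(-6u + 9)/(2u + 8) + 3| < (33/2)/u < eps.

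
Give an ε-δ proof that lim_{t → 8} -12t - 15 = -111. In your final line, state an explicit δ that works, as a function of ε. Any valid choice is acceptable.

Suppose ε > 0. We need δ > 0 so that 0 < |t − 8| < δ implies |(-12t - 15) + 111| < ε.
|(-12t - 15) + 111| = |-12t + 96| = 12|t − 8|.
Thus it suffices that |t − 8| < ε/12.
Take δ = ε/12. If 0 < |t − 8| < δ then |(-12t - 15) + 111| = 12|t − 8| < 12·(ε/12) = ε.

δ = ε/12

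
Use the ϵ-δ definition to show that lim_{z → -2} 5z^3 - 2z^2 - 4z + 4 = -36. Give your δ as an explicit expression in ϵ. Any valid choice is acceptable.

δ = min(2, ϵ/148)

Fix ϵ > 0. We want δ > 0 such that 0 < |z + 2| < δ implies |(5z^3 - 2z^2 - 4z + 4) + 36| < ϵ.
(5z^3 - 2z^2 - 4z + 4) + 36 = 5z^3 - 2z^2 - 4z + 40 = (z + 2)(5z^2 - 12z + 20).
So |(5z^3 - 2z^2 - 4z + 4) + 36| = |z + 2|·|5z^2 - 12z + 20|.
Assume first that |z + 2| < 2, so |z| < 4. Then |5z^2 - 12z + 20| ≤ 5·4^2 + 12·4 + 20 = 148.
Hence |(5z^3 - 2z^2 - 4z + 4) + 36| ≤ 148|z + 2| < ϵ provided |z + 2| < ϵ/148.
Take δ = min(2, ϵ/148). Then 0 < |z + 2| < δ gives both |z + 2| < 2 and |z + 2| < ϵ/148, so |(5z^3 - 2z^2 - 4z + 4) + 36| < ϵ.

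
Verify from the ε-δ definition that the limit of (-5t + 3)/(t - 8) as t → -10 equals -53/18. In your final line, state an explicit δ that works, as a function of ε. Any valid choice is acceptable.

δ = min(9, (162/37)ε)

Fix ε > 0. We want δ > 0 with 0 < |t + 10| < δ ⇒ |(-5t + 3)/(t - 8) + 53/18| < ε.
Combining over a common denominator, (-5t + 3)/(t - 8) + 53/18 = [(-5t + 3)·(-18) − 53·(t - 8)] / [(-18)·(t - 8)] = 37(t + 10) / ((-18)(t - 8)).
So |(-5t + 3)/(t - 8) + 53/18| = 37|t + 10| / (18·|t − 8|).
Restrict δ ≤ 9. Then |t + 10| < 9 gives |t − 8| = |(t + 10) + (-18)| ≥ 18 − 9 = 9.
Hence |(-5t + 3)/(t - 8) + 53/18| < 37|t + 10|/(18·9) = (37/162)|t + 10|, which is < ε once |t + 10| < (162/37)ε.
Take δ = min(9, (162/37)ε). Then 0 < |t + 10| < δ forces both bounds, so |(-5t + 3)/(t - 8) + 53/18| < ε.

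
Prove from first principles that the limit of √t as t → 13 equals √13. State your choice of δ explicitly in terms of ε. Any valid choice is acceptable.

Let ε > 0. We want δ > 0 such that 0 < |t − 13| < δ implies |√t − √13| < ε.
Rationalise: √t − √13 = (t − 13)/(√t + √13), so |√t − √13| = |t − 13|/(√t + √13).
Restrict δ ≤ 13 so that |t − 13| < 13 forces t > 0, and then √t + √13 > √13.
Hence |√t − √13| < |t − 13|/√13, which is < ε once |t − 13| < √13·ε.
Take δ = min(13, √13·ε). If 0 < |t − 13| < δ then t > 0 and |√t − √13| < |t − 13|/√13 < ε.

δ = min(13, √13·ε)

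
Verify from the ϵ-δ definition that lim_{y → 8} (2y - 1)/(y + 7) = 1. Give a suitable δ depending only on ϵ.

Let ϵ > 0. We want δ > 0 with 0 < |y − 8| < δ ⇒ |(2y - 1)/(y + 7) − 1| < ϵ.
Combining over a common denominator, (2y - 1)/(y + 7) − 1 = [(2y - 1)·15 − 15·(y + 7)] / [15·(y + 7)] = 15(y − 8) / (15(y + 7)).
So |(2y - 1)/(y + 7) − 1| = 15|y − 8| / (15·|y + 7|).
Require δ ≤ 15/2, so |y + 7| ≥ |15| − |y − 8| > 15 − 15/2 = 15/2.
Hence |(2y - 1)/(y + 7) − 1| < 15|y − 8|/(15·(15/2)) = (2/15)|y − 8|, which is < ϵ once |y − 8| < (15/2)ϵ.
Take δ = min(15/2, (15/2)ϵ). Then 0 < |y − 8| < δ forces both bounds, so |(2y - 1)/(y + 7) − 1| < ϵ.

δ = min(15/2, (15/2)ϵ)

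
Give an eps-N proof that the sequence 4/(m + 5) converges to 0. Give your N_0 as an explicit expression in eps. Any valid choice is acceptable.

Fix eps > 0. For m ≥ 1, |4/(m + 5) − 0| = 4/(m + 5) ≤ 4/m.
We need 4/m < eps, i.e. m > 4/eps.
Take N_0 = 4/eps. If m > N_0 then |4/(m + 5)| ≤ 4/m < eps.

N_0 = 4/eps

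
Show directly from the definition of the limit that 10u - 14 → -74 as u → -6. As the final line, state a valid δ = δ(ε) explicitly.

δ = ε/10

Let ε > 0. We need δ > 0 so that 0 < |u + 6| < δ implies |(10u - 14) + 74| < ε.
Since (10u - 14) + 74 = 10(u + 6), we have |(10u - 14) + 74| = 10|u + 6|.
Thus it suffices that |u + 6| < ε/10.
Take δ = ε/10. If 0 < |u + 6| < δ then |(10u - 14) + 74| = 10|u + 6| < 10·(ε/10) = ε.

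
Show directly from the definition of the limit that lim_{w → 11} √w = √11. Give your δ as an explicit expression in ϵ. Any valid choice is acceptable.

δ = min(11, √11·ϵ)

Suppose ϵ > 0. We want δ > 0 such that 0 < |w − 11| < δ implies |√w − √11| < ϵ.
Rationalise: √w − √11 = (w − 11)/(√w + √11), so |√w − √11| = |w − 11|/(√w + √11).
Restrict δ ≤ 11 so that |w − 11| < 11 forces w > 0, and then √w + √11 > √11.
Hence |√w − √11| < |w − 11|/√11, which is < ϵ once |w − 11| < √11·ϵ.
Take δ = min(11, √11·ϵ). If 0 < |w − 11| < δ then w > 0 and |√w − √11| < |w − 11|/√11 < ϵ.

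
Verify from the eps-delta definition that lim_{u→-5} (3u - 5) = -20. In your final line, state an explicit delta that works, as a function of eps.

Let eps > 0 be given. We need delta > 0 so that 0 < |u + 5| < delta implies |(3u - 5) + 20| < eps.
Since (3u - 5) + 20 = 3(u + 5), we have |(3u - 5) + 20| = 3|u + 5|.
So 3|u + 5| < eps exactly when |u + 5| < eps/3.
Choosing delta = eps/3 gives |(3u - 5) + 20| = 3|u + 5| < eps whenever |u + 5| < delta.

delta = eps/3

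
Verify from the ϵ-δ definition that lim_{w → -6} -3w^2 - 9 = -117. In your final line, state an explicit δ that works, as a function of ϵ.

δ = min(1, ϵ/39)

Fix ϵ > 0. We want δ > 0 such that 0 < |w + 6| < δ implies |(-3w^2 - 9) + 117| < ϵ.
(-3w^2 - 9) + 117 = -3w^2 + 108 = (w + 6)(-3w + 18).
So |(-3w^2 - 9) + 117| = |w + 6|·|-3w + 18|.
Assume first that |w + 6| < 1, so |w| < 7. Then |-3w + 18| ≤ 3·7 + 18 = 39.
Hence |(-3w^2 - 9) + 117| ≤ 39|w + 6| < ϵ provided |w + 6| < ϵ/39.
Take δ = min(1, ϵ/39). Then 0 < |w + 6| < δ gives both |w + 6| < 1 and |w + 6| < ϵ/39, so |(-3w^2 - 9) + 117| < ϵ.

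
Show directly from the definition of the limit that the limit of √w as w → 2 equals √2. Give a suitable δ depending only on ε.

Fix ε > 0. We want δ > 0 such that 0 < |w − 2| < δ implies |√w − √2| < ε.
Multiplying by the conjugate, |√w − √2| = |w − 2|/(√w + √2).
Restrict δ ≤ 2 so that |w − 2| < 2 forces w > 0, and then √w + √2 > √2.
Hence |√w − √2| < |w − 2|/√2, which is < ε once |w − 2| < √2·ε.
Take δ = min(2, √2·ε). If 0 < |w − 2| < δ then w > 0 and |√w − √2| < |w − 2|/√2 < ε.

δ = min(2, √2·ε)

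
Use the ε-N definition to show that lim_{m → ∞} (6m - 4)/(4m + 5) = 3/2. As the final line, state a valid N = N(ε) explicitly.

Let ε > 0. For m ≥ 1, |(6m - 4)/(4m + 5) − (3/2)| = |-46|/(4(4m + 5)) = 46/(4(4m + 5)).
Since 4m + 5 ≥ 4m for m ≥ 1, this is ≤ 46/(4·4m) = (23/8)/m.
So |(6m - 4)/(4m + 5) − (3/2)| < ε whenever m > (23/8)/ε.
Take N = (23/8)/ε. If m > N then |(6m - 4)/(4m + 5) − (3/2)| ≤ (23/8)/m < ε.

N = (23/8)/ε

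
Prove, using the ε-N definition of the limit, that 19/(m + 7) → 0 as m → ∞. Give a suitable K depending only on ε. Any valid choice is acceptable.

Let ε > 0 be given. For m ≥ 1, |19/(m + 7) − 0| = 19/(m + 7) ≤ 19/m.
We need 19/m < ε, i.e. m > 19/ε.
Take K = 19/ε. If m > K then |19/(m + 7)| ≤ 19/m < ε.

K = 19/ε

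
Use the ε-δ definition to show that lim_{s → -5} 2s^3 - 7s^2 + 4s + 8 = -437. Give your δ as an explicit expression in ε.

δ = min(2, ε/306)

Let ε > 0. We want δ > 0 such that 0 < |s + 5| < δ implies |(2s^3 - 7s^2 + 4s + 8) + 437| < ε.
(2s^3 - 7s^2 + 4s + 8) + 437 = 2s^3 - 7s^2 + 4s + 445 = (s + 5)(2s^2 - 17s + 89).
So |(2s^3 - 7s^2 + 4s + 8) + 437| = |s + 5|·|2s^2 - 17s + 89|.
Require δ ≤ 2. Then |s + 5| < 2 gives |s| < 7, and by the triangle inequality |2s^2 - 17s + 89| ≤ 2·7^2 + 17·7 + 89 = 306.
Hence |(2s^3 - 7s^2 + 4s + 8) + 437| ≤ 306|s + 5| < ε provided |s + 5| < ε/306.
Take δ = min(2, ε/306). Then 0 < |s + 5| < δ gives both |s + 5| < 2 and |s + 5| < ε/306, so |(2s^3 - 7s^2 + 4s + 8) + 437| < ε.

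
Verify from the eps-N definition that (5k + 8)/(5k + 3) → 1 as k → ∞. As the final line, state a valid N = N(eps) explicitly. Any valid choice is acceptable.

Fix eps > 0. For k ≥ 1, |(5k + 8)/(5k + 3) − 1| = |25|/(5(5k + 3)) = 25/(5(5k + 3)).
Since 5k + 3 ≥ 5k for k ≥ 1, this is ≤ 25/(5·5k) = 1/k.
So |(5k + 8)/(5k + 3) − 1| < eps whenever k > 1/eps.
Take N = 1/eps. If k > N then |(5k + 8)/(5k + 3) − 1| ≤ 1/k < eps.

N = 1/eps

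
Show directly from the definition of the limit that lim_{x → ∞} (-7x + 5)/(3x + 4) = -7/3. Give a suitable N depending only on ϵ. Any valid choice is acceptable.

N = (43/9)/ϵ

Suppose ϵ > 0. We seek N > 0 such that x > N implies |(-7x + 5)/(3x + 4) + 7/3| < ϵ.
(-7x + 5)/(3x + 4) + 7/3 = (3(-7x + 5) − (-7)(3x + 4)) / (3(3x + 4)) = 43/(3(3x + 4)).
For x > 0 we have 3x + 4 > 3x, so |(-7x + 5)/(3x + 4) + 7/3| = 43/(3(3x + 4)) < 43/(3·3x) = (43/9)/x.
Thus |(-7x + 5)/(3x + 4) + 7/3| < ϵ whenever x > (43/9)/ϵ.
Take N = (43/9)/ϵ. If x > N then |(-7x + 5)/(3x + 4) + 7/3| < (43/9)/x < ϵ.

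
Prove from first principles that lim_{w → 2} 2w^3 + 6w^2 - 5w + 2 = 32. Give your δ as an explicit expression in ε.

Suppose ε > 0. We want δ > 0 such that 0 < |w − 2| < δ implies |(2w^3 + 6w^2 - 5w + 2) − 32| < ε.
(2w^3 + 6w^2 - 5w + 2) − 32 = 2w^3 + 6w^2 - 5w - 30 = (w − 2)(2w^2 + 10w + 15).
So |(2w^3 + 6w^2 - 5w + 2) − 32| = |w − 2|·|2w^2 + 10w + 15|.
Assume first that |w − 2| < 1, so |w| < 3. Then |2w^2 + 10w + 15| ≤ 2·3^2 + 10·3 + 15 = 63.
Hence |(2w^3 + 6w^2 - 5w + 2) − 32| ≤ 63|w − 2| < ε provided |w − 2| < ε/63.
Choosing δ = min(1, ε/63) ensures both conditions, hence |(2w^3 + 6w^2 - 5w + 2) − 32| < ε.

δ = min(1, ε/63)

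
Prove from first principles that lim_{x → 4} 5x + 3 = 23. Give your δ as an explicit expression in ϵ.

Let ϵ > 0. We need δ > 0 so that 0 < |x − 4| < δ implies |(5x + 3) − 23| < ϵ.
Since (5x + 3) − 23 = 5(x − 4), we have |(5x + 3) − 23| = 5|x − 4|.
Thus it suffices that |x − 4| < ϵ/5.
Choosing δ = ϵ/5 gives |(5x + 3) − 23| = 5|x − 4| < ϵ whenever |x − 4| < δ.

δ = ϵ/5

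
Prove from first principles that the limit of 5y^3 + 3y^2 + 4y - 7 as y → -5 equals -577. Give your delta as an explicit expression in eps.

Fix eps > 0. We want delta > 0 such that 0 < |y + 5| < delta implies |(5y^3 + 3y^2 + 4y - 7) + 577| < eps.
(5y^3 + 3y^2 + 4y - 7) + 577 = 5y^3 + 3y^2 + 4y + 570 = (y + 5)(5y^2 - 22y + 114).
So |(5y^3 + 3y^2 + 4y - 7) + 577| = |y + 5|·|5y^2 - 22y + 114|.
Assume first that |y + 5| < 1, so |y| < 6. Then |5y^2 - 22y + 114| ≤ 5·6^2 + 22·6 + 114 = 426.
Hence |(5y^3 + 3y^2 + 4y - 7) + 577| ≤ 426|y + 5| < eps provided |y + 5| < eps/426.
Take delta = min(1, eps/426). Then 0 < |y + 5| < delta gives both |y + 5| < 1 and |y + 5| < eps/426, so |(5y^3 + 3y^2 + 4y - 7) + 577| < eps.

delta = min(1, eps/426)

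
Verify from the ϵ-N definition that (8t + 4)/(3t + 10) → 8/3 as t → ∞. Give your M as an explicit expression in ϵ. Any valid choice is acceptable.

Suppose ϵ > 0. We seek M > 0 such that t > M implies |(8t + 4)/(3t + 10) − (8/3)| < ϵ.
(8t + 4)/(3t + 10) − (8/3) = (3(8t + 4) − 8(3t + 10)) / (3(3t + 10)) = -68/(3(3t + 10)).
For t > 0 we have 3t + 10 > 3t, so |(8t + 4)/(3t + 10) − (8/3)| = 68/(3(3t + 10)) < 68/(3·3t) = (68/9)/t.
Thus |(8t + 4)/(3t + 10) − (8/3)| < ϵ whenever t > (68/9)/ϵ.
Take M = (68/9)/ϵ. If t > M then |(8t + 4)/(3t + 10) − (8/3)| < (68/9)/t < ϵ.

M = (68/9)/ϵ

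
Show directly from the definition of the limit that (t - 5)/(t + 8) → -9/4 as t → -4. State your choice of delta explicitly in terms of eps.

delta = min(2, (8/13)eps)

Let eps > 0 be given. We want delta > 0 with 0 < |t + 4| < delta ⇒ |(t - 5)/(t + 8) + 9/4| < eps.
Combining over a common denominator, (t - 5)/(t + 8) + 9/4 = [(t - 5)·4 − (-9)·(t + 8)] / [4·(t + 8)] = 13(t + 4) / (4(t + 8)).
So |(t - 5)/(t + 8) + 9/4| = 13|t + 4| / (4·|t + 8|).
Require delta ≤ 2, so |t + 8| ≥ |4| − |t + 4| > 4 − 2 = 2.
Hence |(t - 5)/(t + 8) + 9/4| < 13|t + 4|/(4·2) = (13/8)|t + 4|, which is < eps once |t + 4| < (8/13)eps.
Take delta = min(2, (8/13)eps). Then 0 < |t + 4| < delta forces both bounds, so |(t - 5)/(t + 8) + 9/4| < eps.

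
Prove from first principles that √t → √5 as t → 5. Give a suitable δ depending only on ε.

δ = min(5, √5·ε)

Fix ε > 0. We want δ > 0 such that 0 < |t − 5| < δ implies |√t − √5| < ε.
Multiplying by the conjugate, |√t − √5| = |t − 5|/(√t + √5).
Restrict δ ≤ 5 so that |t − 5| < 5 forces t > 0, and then √t + √5 > √5.
Hence |√t − √5| < |t − 5|/√5, which is < ε once |t − 5| < √5·ε.
Take δ = min(5, √5·ε). If 0 < |t − 5| < δ then t > 0 and |√t − √5| < |t − 5|/√5 < ε.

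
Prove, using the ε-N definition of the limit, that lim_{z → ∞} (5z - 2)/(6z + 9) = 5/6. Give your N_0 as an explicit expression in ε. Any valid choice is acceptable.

N_0 = (19/12)/ε

Let ε > 0. We seek N_0 > 0 such that z > N_0 implies |(5z - 2)/(6z + 9) − (5/6)| < ε.
(5z - 2)/(6z + 9) − (5/6) = (6(5z - 2) − 5(6z + 9)) / (6(6z + 9)) = -57/(6(6z + 9)).
For z > 0 we have 6z + 9 > 6z, so |(5z - 2)/(6z + 9) − (5/6)| = 57/(6(6z + 9)) < 57/(6·6z) = (19/12)/z.
Thus |(5z - 2)/(6z + 9) − (5/6)| < ε whenever z > (19/12)/ε.
Take N_0 = (19/12)/ε. If z > N_0 then |(5z - 2)/(6z + 9) − (5/6)| < (19/12)/z < ε.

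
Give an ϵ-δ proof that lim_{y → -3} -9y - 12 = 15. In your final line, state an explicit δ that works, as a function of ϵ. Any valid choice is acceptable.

δ = ϵ/9

Let ϵ > 0 be given. We need δ > 0 so that 0 < |y + 3| < δ implies |(-9y - 12) − 15| < ϵ.
|(-9y - 12) − 15| = |-9y - 27| = 9|y + 3|.
Thus it suffices that |y + 3| < ϵ/9.
Choosing δ = ϵ/9 gives |(-9y - 12) − 15| = 9|y + 3| < ϵ whenever |y + 3| < δ.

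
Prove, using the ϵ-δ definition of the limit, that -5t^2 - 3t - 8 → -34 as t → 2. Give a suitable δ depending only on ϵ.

Fix ϵ > 0. We want δ > 0 such that 0 < |t − 2| < δ implies |(-5t^2 - 3t - 8) + 34| < ϵ.
(-5t^2 - 3t - 8) + 34 = -5t^2 - 3t + 26 = (t − 2)(-5t - 13).
So |(-5t^2 - 3t - 8) + 34| = |t − 2|·|-5t - 13|.
Require δ ≤ 2. Then |t − 2| < 2 gives |t| < 4, and by the triangle inequality |-5t - 13| ≤ 5·4 + 13 = 33.
Hence |(-5t^2 - 3t - 8) + 34| ≤ 33|t − 2| < ϵ provided |t − 2| < ϵ/33.
Take δ = min(2, ϵ/33). Then 0 < |t − 2| < δ gives both |t − 2| < 2 and |t − 2| < ϵ/33, so |(-5t^2 - 3t - 8) + 34| < ϵ.

δ = min(2, ϵ/33)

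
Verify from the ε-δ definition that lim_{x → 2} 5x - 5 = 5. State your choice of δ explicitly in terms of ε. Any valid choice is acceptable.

Let ε > 0. We need δ > 0 so that 0 < |x − 2| < δ implies |(5x - 5) − 5| < ε.
|(5x - 5) − 5| = |5x - 10| = 5|x − 2|.
So 5|x − 2| < ε exactly when |x − 2| < ε/5.
Choosing δ = ε/5 gives |(5x - 5) − 5| = 5|x − 2| < ε whenever |x − 2| < δ.

δ = ε/5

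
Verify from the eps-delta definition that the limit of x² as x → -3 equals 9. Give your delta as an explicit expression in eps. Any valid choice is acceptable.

Suppose eps > 0. We seek delta > 0 with 0 < |x + 3| < delta ⇒ |x² − 9| < eps.
Factor: x² − 9 = (x + 3)(x - 3), so |x² − 9| = |x + 3|·|x - 3|.
Impose delta ≤ 1 so that |x| < 4; then |x - 3| ≤ 7.
Hence |x² − 9| ≤ 7|x + 3|, which is < eps once |x + 3| < eps/7.
Take delta = min(1, eps/7). If 0 < |x + 3| < delta then both bounds hold and |x² − 9| ≤ 7|x + 3| < 7·(eps/7) = eps.

delta = min(1, eps/7)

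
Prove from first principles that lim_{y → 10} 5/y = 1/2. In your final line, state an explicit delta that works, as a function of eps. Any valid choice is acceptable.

Let eps > 0. We seek delta > 0 such that 0 < |y − 10| < delta implies |5/y − (1/2)| < eps.
|5/y − (1/2)| = 5·|10 − y|/(10·|y|) = 5|y − 10|/(10|y|).
Require delta ≤ 5 so that |y| > 10 − 5 = 5, hence 10|y| > 50.
Then |5/y − (1/2)| < 5|y − 10|/50, which is < eps when |y − 10| < 10eps.
Take delta = min(5, 10eps). Then 0 < |y − 10| < delta gives both |y − 10| < 5 and |y − 10| < 10eps, so |5/y − (1/2)| < eps.

delta = min(5, 10eps)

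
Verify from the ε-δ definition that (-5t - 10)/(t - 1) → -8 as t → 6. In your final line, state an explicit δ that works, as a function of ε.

δ = min(5/2, (5/6)ε)

Let ε > 0. We want δ > 0 with 0 < |t − 6| < δ ⇒ |(-5t - 10)/(t - 1) + 8| < ε.
Combining over a common denominator, (-5t - 10)/(t - 1) + 8 = [(-5t - 10)·5 − (-40)·(t - 1)] / [5·(t - 1)] = 15(t − 6) / (5(t - 1)).
So |(-5t - 10)/(t - 1) + 8| = 15|t − 6| / (5·|t − 1|).
Restrict δ ≤ 5/2. Then |t − 6| < 5/2 gives |t − 1| = |(t − 6) + 5| ≥ 5 − 5/2 = 5/2.
Hence |(-5t - 10)/(t - 1) + 8| < 15|t − 6|/(5·(5/2)) = (6/5)|t − 6|, which is < ε once |t − 6| < (5/6)ε.
Take δ = min(5/2, (5/6)ε). Then 0 < |t − 6| < δ forces both bounds, so |(-5t - 10)/(t - 1) + 8| < ε.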